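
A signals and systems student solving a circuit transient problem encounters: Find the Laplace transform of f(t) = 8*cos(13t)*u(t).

Standard pair: cos(wt)*u(t) <-> s/(s^2+w^2)
With w = 13: L{8*cos(13t)*u(t)} = 8s/(s^2+169)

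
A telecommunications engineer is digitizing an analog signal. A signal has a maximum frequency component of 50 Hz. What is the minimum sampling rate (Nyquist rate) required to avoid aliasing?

By the Nyquist-Shannon sampling theorem,
the minimum sampling rate (Nyquist rate) must be at least 2 * f_max.
Nyquist rate = 2 * 50 Hz = 100 Hz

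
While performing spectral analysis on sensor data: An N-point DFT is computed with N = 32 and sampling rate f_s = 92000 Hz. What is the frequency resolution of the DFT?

DFT frequency resolution = f_s / N
= 92000 / 32 = 2875 Hz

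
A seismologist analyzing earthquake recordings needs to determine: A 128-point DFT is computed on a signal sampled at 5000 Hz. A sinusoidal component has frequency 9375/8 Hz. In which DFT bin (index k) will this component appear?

DFT frequency resolution = f_s/N = 5000/128 = 625/16 Hz
Bin index k = f_signal / resolution = 9375/8 / 625/16 = 30
The signal frequency 9375/8 Hz falls in DFT bin k = 30.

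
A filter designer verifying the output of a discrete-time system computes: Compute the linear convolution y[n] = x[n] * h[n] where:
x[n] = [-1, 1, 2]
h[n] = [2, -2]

y[n] = sum_k x[k]*h[n-k]. Output length = len(x) + len(h) - 1 = 3 + 2 - 1 = 4.
y[0] = -1*2 = -2
y[1] = 1*2 + -1*-2 = 4
y[2] = 2*2 + 1*-2 = 2
y[3] = 2*-2 = -4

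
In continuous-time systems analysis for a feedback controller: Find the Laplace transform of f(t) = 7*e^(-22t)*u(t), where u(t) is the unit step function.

Standard Laplace transform pair:
e^(-at)*u(t) <-> 1/(s+a)
With a = 22: L{7*e^(-22t)*u(t)} = 7/(s+22), ROC: Re(s) > -22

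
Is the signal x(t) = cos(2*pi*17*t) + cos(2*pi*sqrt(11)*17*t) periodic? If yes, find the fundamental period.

f1 = 17 Hz, f2 = 17*sqrt(11) Hz
Ratio f2/f1 = sqrt(11), which is irrational.
Since the frequency ratio is irrational, no common period exists.
The signal is not periodic.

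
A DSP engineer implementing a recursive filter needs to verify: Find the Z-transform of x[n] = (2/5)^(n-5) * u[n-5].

Time-shifting property: if X(z) = Z{x[n]}, then Z{x[n-d]} = z^(-d) * X(z)
X(z) = z/(z - 2/5) for x[n] = (2/5)^n * u[n]
Z{x[n-5]} = z^(-5) * z/(z - 2/5) = z^(-4)/(z - 2/5)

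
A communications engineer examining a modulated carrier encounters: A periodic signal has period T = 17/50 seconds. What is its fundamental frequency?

The fundamental frequency is the reciprocal of the period.
f = 1/T = 1/(17/50) = 50/17 Hz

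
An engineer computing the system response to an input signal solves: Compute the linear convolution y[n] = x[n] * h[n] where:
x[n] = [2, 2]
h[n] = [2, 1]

y[n] = sum_k x[k]*h[n-k]. Output length = len(x) + len(h) - 1 = 2 + 2 - 1 = 3.
y[0] = 2*2 = 4
y[1] = 2*2 + 2*1 = 6
y[2] = 2*1 = 2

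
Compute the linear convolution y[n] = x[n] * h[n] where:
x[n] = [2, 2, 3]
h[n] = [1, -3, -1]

y[n] = sum_k x[k]*h[n-k]. Output length = len(x) + len(h) - 1 = 3 + 3 - 1 = 5.
y[0] = 2*1 = 2
y[1] = 2*1 + 2*-3 = -4
y[2] = 3*1 + 2*-3 + 2*-1 = -5
y[3] = 3*-3 + 2*-1 = -11
y[4] = 3*-1 = -3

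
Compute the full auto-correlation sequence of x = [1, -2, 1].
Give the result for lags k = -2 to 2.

r_xx[k] = sum_m x[m]*x[m+k], indexed from 0, for k = -2 to 2:
  r_xx[-2] = x[2]*x[0] = 1
  r_xx[-1] = x[1]*x[0] + x[2]*x[1] = -4
  r_xx[0] = x[0]*x[0] + x[1]*x[1] + x[2]*x[2] = 6
  r_xx[1] = x[0]*x[1] + x[1]*x[2] = -4
  r_xx[2] = x[0]*x[2] = 1
r_xx = [1, -4, 6, -4, 1]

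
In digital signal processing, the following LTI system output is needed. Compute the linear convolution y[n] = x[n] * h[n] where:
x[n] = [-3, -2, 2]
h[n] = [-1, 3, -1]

y[n] = sum_k x[k]*h[n-k]. Output length = len(x) + len(h) - 1 = 3 + 3 - 1 = 5.
y[0] = -3*-1 = 3
y[1] = -2*-1 + -3*3 = -7
y[2] = 2*-1 + -2*3 + -3*-1 = -5
y[3] = 2*3 + -2*-1 = 8
y[4] = 2*-1 = -2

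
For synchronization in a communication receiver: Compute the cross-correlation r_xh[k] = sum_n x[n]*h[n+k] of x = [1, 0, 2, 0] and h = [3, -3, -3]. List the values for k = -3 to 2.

Both sequences indexed from 0 and zero outside their support.
Lags with overlap: k = -3 to 2.
  r_xh[-3] = x[3]*h[0] = 0
  r_xh[-2] = x[2]*h[0] + x[3]*h[1] = 6
  r_xh[-1] = x[1]*h[0] + x[2]*h[1] + x[3]*h[2] = -6
  r_xh[0] = x[0]*h[0] + x[1]*h[1] + x[2]*h[2] = -3
  r_xh[1] = x[0]*h[1] + x[1]*h[2] = -3
  r_xh[2] = x[0]*h[2] = -3
r_xh = [0, 6, -6, -3, -3, -3] (for k = -3, ..., 2)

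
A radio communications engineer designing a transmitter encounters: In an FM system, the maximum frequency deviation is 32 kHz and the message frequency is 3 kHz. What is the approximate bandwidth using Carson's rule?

Carson's rule: BW = 2*(delta_f + f_m)
= 2*(32 + 3) kHz = 70 kHz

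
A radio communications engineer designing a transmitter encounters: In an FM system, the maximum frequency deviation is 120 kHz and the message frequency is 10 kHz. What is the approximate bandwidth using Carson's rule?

Carson's rule: BW = 2*(delta_f + f_m)
= 2*(120 + 10) kHz = 260 kHz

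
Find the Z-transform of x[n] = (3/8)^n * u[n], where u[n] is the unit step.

The Z-transform of a^n * u[n] is z/(z-a) for |z| > |a|.
Here a = 3/8, so X(z) = z/(z - (3/8)) = 8z/(8z - 3)
ROC: |z| > 3/8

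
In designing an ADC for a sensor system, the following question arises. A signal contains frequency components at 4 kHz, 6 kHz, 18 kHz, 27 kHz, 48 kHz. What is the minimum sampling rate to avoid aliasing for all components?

The highest frequency component is f_max = 48 kHz.
Nyquist rate = 2 * f_max = 2 * 48 kHz = 96 kHz.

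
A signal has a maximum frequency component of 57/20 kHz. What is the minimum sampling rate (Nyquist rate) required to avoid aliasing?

By the Nyquist-Shannon sampling theorem,
the minimum sampling rate (Nyquist rate) must be at least 2 * f_max.
Nyquist rate = 2 * 57/20 kHz = 57/10 kHz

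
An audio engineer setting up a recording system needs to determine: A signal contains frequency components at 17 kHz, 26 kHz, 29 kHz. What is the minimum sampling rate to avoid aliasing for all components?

The highest frequency component is f_max = 29 kHz.
Nyquist rate = 2 * f_max = 2 * 29 kHz = 58 kHz.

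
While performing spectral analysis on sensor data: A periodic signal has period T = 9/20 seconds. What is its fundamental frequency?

The fundamental frequency is the reciprocal of the period.
f = 1/T = 1/(9/20) = 20/9 Hz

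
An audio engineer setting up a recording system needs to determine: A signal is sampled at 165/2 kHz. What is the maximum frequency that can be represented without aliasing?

The maximum frequency that can be represented without aliasing
is the Nyquist frequency: f_max = f_s / 2 = 165/2 kHz / 2 = 165/4 kHz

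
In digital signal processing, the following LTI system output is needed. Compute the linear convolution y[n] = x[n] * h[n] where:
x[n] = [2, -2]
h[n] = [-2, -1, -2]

y[n] = sum_k x[k]*h[n-k]. Output length = len(x) + len(h) - 1 = 2 + 3 - 1 = 4.
y[0] = 2*-2 = -4
y[1] = -2*-2 + 2*-1 = 2
y[2] = -2*-1 + 2*-2 = -2
y[3] = -2*-2 = 4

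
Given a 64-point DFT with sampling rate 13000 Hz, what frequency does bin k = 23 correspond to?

The frequency of DFT bin k is: f_k = k * f_s / N
f_23 = 23 * 13000 / 64 = 37375/8 Hz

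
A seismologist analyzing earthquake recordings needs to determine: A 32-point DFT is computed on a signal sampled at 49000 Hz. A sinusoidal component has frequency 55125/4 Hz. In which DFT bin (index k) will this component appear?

DFT frequency resolution = f_s/N = 49000/32 = 6125/4 Hz
Bin index k = f_signal / resolution = 55125/4 / 6125/4 = 9
The signal frequency 55125/4 Hz falls in DFT bin k = 9.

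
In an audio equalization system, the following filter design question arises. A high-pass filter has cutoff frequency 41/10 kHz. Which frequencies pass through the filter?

A high-pass filter passes all frequencies above the cutoff frequency 41/10 kHz and attenuates lower frequencies.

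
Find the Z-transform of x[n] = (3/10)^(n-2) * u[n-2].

Time-shifting property: if X(z) = Z{x[n]}, then Z{x[n-d]} = z^(-d) * X(z)
X(z) = z/(z - 3/10) for x[n] = (3/10)^n * u[n]
Z{x[n-2]} = z^(-2) * z/(z - 3/10) = z^(-1)/(z - 3/10)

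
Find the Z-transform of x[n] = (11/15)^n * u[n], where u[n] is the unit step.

The Z-transform of a^n * u[n] is z/(z-a) for |z| > |a|.
Here a = 11/15, so X(z) = z/(z - (11/15)) = 15z/(15z - 11)
ROC: |z| > 11/15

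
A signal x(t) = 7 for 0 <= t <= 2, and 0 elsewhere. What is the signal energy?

Energy = integral of |x(t)|^2 dt over the signal duration
= 7^2 * 2 = 49 * 2 = 98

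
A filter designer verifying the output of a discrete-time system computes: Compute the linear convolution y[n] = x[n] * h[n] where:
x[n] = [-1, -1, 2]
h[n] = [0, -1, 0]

y[n] = sum_k x[k]*h[n-k]. Output length = len(x) + len(h) - 1 = 3 + 3 - 1 = 5.
y[0] = -1*0 = 0
y[1] = -1*0 + -1*-1 = 1
y[2] = 2*0 + -1*-1 + -1*0 = 1
y[3] = 2*-1 + -1*0 = -2
y[4] = 2*0 = 0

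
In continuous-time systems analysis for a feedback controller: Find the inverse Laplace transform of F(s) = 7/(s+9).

Standard pair: k/(s+a) <-> k*e^(-at)*u(t)
With k=7, a=9: f(t) = 7*e^(-9t)*u(t)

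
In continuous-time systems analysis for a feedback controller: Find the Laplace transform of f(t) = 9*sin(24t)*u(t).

Standard pair: sin(wt)*u(t) <-> w/(s^2+w^2)
With w = 24: L{9*sin(24t)*u(t)} = 216/(s^2+576)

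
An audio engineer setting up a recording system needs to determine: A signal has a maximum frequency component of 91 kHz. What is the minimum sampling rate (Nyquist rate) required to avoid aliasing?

By the Nyquist-Shannon sampling theorem,
the minimum sampling rate (Nyquist rate) must be at least 2 * f_max.
Nyquist rate = 2 * 91 kHz = 182 kHz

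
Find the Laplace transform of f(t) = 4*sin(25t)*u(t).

Standard pair: sin(wt)*u(t) <-> w/(s^2+w^2)
With w = 25: L{4*sin(25t)*u(t)} = 100/(s^2+625)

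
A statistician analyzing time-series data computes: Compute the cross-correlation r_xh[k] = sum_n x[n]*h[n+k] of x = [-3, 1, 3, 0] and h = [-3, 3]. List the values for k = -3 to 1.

Both sequences indexed from 0 and zero outside their support.
Lags with overlap: k = -3 to 1.
  r_xh[-3] = x[3]*h[0] = 0
  r_xh[-2] = x[2]*h[0] + x[3]*h[1] = -9
  r_xh[-1] = x[1]*h[0] + x[2]*h[1] = 6
  r_xh[0] = x[0]*h[0] + x[1]*h[1] = 12
  r_xh[1] = x[0]*h[1] = -9
r_xh = [0, -9, 6, 12, -9] (for k = -3, ..., 1)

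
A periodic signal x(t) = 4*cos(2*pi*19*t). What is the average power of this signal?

Average power of A*cos(wt) is A^2/2.
P = 4^2 / 2 = 16/2 = 8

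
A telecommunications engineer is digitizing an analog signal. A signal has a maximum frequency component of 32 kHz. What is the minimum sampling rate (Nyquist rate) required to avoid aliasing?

By the Nyquist-Shannon sampling theorem,
the minimum sampling rate (Nyquist rate) must be at least 2 * f_max.
Nyquist rate = 2 * 32 kHz = 64 kHz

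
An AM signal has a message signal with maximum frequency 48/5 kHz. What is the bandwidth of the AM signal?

In AM (double-sideband), the bandwidth is twice the message frequency.
BW = 2 * f_m = 2 * 48/5 kHz = 96/5 kHz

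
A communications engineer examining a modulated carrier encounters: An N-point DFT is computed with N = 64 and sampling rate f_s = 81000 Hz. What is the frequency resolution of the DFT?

DFT frequency resolution = f_s / N
= 81000 / 64 = 10125/8 Hz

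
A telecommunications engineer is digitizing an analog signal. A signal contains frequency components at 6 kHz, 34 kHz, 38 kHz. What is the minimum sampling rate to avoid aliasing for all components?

The highest frequency component is f_max = 38 kHz.
Nyquist rate = 2 * f_max = 2 * 38 kHz = 76 kHz.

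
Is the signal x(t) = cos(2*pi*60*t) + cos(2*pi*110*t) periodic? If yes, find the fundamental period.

f1 = 60 Hz, f2 = 110 Hz
Period T1 = 1/60, T2 = 1/110
Ratio T1/T2 = 110/60, which is rational.
The signal is periodic with fundamental period T = 1/GCD(60,110) = 1/10 s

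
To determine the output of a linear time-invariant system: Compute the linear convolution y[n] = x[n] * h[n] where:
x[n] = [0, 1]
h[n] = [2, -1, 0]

y[n] = sum_k x[k]*h[n-k]. Output length = len(x) + len(h) - 1 = 2 + 3 - 1 = 4.
y[0] = 0*2 = 0
y[1] = 1*2 + 0*-1 = 2
y[2] = 1*-1 + 0*0 = -1
y[3] = 1*0 = 0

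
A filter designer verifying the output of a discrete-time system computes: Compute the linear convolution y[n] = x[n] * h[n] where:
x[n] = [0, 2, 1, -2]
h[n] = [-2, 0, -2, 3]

y[n] = sum_k x[k]*h[n-k]. Output length = len(x) + len(h) - 1 = 4 + 4 - 1 = 7.
y[0] = 0*-2 = 0
y[1] = 2*-2 + 0*0 = -4
y[2] = 1*-2 + 2*0 + 0*-2 = -2
y[3] = -2*-2 + 1*0 + 2*-2 + 0*3 = 0
y[4] = -2*0 + 1*-2 + 2*3 = 4
y[5] = -2*-2 + 1*3 = 7
y[6] = -2*3 = -6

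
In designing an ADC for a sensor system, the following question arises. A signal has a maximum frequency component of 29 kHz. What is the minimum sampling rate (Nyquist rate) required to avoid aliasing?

By the Nyquist-Shannon sampling theorem,
the minimum sampling rate (Nyquist rate) must be at least 2 * f_max.
Nyquist rate = 2 * 29 kHz = 58 kHz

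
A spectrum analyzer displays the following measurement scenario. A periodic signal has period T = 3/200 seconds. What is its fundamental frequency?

The fundamental frequency is the reciprocal of the period.
f = 1/T = 1/(3/200) = 200/3 Hz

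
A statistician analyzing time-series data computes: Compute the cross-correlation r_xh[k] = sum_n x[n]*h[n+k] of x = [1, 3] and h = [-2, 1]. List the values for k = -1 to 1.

Both sequences indexed from 0 and zero outside their support.
Lags with overlap: k = -1 to 1.
  r_xh[-1] = x[1]*h[0] = -6
  r_xh[0] = x[0]*h[0] + x[1]*h[1] = 1
  r_xh[1] = x[0]*h[1] = 1
r_xh = [-6, 1, 1] (for k = -1, ..., 1)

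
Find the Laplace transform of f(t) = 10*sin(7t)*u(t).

Standard pair: sin(wt)*u(t) <-> w/(s^2+w^2)
With w = 7: L{10*sin(7t)*u(t)} = 70/(s^2+49)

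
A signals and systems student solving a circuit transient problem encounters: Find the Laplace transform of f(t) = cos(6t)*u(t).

Standard pair: cos(wt)*u(t) <-> s/(s^2+w^2)
With w = 6: L{cos(6t)*u(t)} = s/(s^2+36)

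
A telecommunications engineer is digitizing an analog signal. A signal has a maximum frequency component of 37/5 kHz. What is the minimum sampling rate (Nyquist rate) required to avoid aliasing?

By the Nyquist-Shannon sampling theorem,
the minimum sampling rate (Nyquist rate) must be at least 2 * f_max.
Nyquist rate = 2 * 37/5 kHz = 74/5 kHz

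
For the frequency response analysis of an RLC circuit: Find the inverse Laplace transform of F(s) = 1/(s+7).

Standard pair: k/(s+a) <-> k*e^(-at)*u(t)
With k=1, a=7: f(t) = e^(-7t)*u(t)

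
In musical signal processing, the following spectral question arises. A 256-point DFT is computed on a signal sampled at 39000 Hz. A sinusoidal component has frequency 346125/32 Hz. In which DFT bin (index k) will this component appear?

DFT frequency resolution = f_s/N = 39000/256 = 4875/32 Hz
Bin index k = f_signal / resolution = 346125/32 / 4875/32 = 71
The signal frequency 346125/32 Hz falls in DFT bin k = 71.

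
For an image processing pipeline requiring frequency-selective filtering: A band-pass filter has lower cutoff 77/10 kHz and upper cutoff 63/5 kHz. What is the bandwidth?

Bandwidth = f_high - f_low
= 63/5 kHz - 77/10 kHz = 49/10 kHz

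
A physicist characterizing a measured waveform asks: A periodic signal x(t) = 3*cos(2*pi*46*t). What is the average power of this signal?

Average power of A*cos(wt) is A^2/2.
P = 3^2 / 2 = 9/2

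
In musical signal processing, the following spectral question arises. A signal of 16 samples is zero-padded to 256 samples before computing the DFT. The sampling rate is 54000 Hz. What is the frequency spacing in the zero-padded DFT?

Original DFT: N = 16, resolution = f_s/N = 54000/16 = 3375 Hz
Zero-padded DFT: N = 256, resolution = f_s/N = 54000/256 = 3375/16 Hz
Zero-padding interpolates the spectrum (finer frequency grid)
but does NOT improve the true spectral resolution (ability to resolve close frequencies).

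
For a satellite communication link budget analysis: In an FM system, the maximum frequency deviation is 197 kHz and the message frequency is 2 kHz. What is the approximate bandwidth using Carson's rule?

Carson's rule: BW = 2*(delta_f + f_m)
= 2*(197 + 2) kHz = 398 kHz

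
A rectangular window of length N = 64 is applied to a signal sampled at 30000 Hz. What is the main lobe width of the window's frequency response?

For a rectangular window of length N,
the main lobe width in frequency is 2*f_s/N.
= 2*30000/64 = 1875/2 Hz
This determines the minimum frequency separation for resolving two sinusoids.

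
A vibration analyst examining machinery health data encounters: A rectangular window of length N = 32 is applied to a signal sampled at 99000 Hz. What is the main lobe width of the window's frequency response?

For a rectangular window of length N,
the main lobe width in frequency is 2*f_s/N.
= 2*99000/32 = 12375/2 Hz
This determines the minimum frequency separation for resolving two sinusoids.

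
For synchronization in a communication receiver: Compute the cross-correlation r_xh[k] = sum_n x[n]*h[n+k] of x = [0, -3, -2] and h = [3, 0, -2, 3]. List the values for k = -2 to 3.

Both sequences indexed from 0 and zero outside their support.
Lags with overlap: k = -2 to 3.
  r_xh[-2] = x[2]*h[0] = -6
  r_xh[-1] = x[1]*h[0] + x[2]*h[1] = -9
  r_xh[0] = x[0]*h[0] + x[1]*h[1] + x[2]*h[2] = 4
  r_xh[1] = x[0]*h[1] + x[1]*h[2] + x[2]*h[3] = 0
  r_xh[2] = x[0]*h[2] + x[1]*h[3] = -9
  r_xh[3] = x[0]*h[3] = 0
r_xh = [-6, -9, 4, 0, -9, 0] (for k = -2, ..., 3)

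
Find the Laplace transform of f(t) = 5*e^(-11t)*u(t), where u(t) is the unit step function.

Standard Laplace transform pair:
e^(-at)*u(t) <-> 1/(s+a)
With a = 11: L{5*e^(-11t)*u(t)} = 5/(s+11), ROC: Re(s) > -11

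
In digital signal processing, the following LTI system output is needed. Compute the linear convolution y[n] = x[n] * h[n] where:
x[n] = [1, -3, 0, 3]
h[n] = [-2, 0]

y[n] = sum_k x[k]*h[n-k]. Output length = len(x) + len(h) - 1 = 4 + 2 - 1 = 5.
y[0] = 1*-2 = -2
y[1] = -3*-2 + 1*0 = 6
y[2] = 0*-2 + -3*0 = 0
y[3] = 3*-2 + 0*0 = -6
y[4] = 3*0 = 0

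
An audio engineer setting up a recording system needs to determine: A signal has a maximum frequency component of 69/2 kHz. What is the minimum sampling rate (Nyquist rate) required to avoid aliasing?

By the Nyquist-Shannon sampling theorem,
the minimum sampling rate (Nyquist rate) must be at least 2 * f_max.
Nyquist rate = 2 * 69/2 kHz = 69 kHz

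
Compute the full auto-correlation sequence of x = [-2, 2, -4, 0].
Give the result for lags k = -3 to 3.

r_xx[k] = sum_m x[m]*x[m+k], indexed from 0, for k = -3 to 3:
  r_xx[-3] = x[3]*x[0] = 0
  r_xx[-2] = x[2]*x[0] + x[3]*x[1] = 8
  r_xx[-1] = x[1]*x[0] + x[2]*x[1] + x[3]*x[2] = -12
  r_xx[0] = x[0]*x[0] + x[1]*x[1] + x[2]*x[2] + x[3]*x[3] = 24
  r_xx[1] = x[0]*x[1] + x[1]*x[2] + x[2]*x[3] = -12
  r_xx[2] = x[0]*x[2] + x[1]*x[3] = 8
  r_xx[3] = x[0]*x[3] = 0
r_xx = [0, 8, -12, 24, -12, 8, 0]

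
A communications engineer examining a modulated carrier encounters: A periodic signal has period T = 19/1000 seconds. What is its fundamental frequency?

The fundamental frequency is the reciprocal of the period.
f = 1/T = 1/(19/1000) = 1000/19 Hz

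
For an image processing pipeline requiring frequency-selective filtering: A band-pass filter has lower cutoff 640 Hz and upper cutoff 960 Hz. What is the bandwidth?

Bandwidth = f_high - f_low
= 960 Hz - 640 Hz = 320 Hz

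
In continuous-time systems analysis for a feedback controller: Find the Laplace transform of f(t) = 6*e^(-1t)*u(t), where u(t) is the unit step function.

Standard Laplace transform pair:
e^(-at)*u(t) <-> 1/(s+a)
With a = 1: L{6*e^(-1t)*u(t)} = 6/(s+1), ROC: Re(s) > -1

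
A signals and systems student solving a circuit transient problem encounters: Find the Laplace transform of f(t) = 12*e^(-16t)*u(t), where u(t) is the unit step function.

Standard Laplace transform pair:
e^(-at)*u(t) <-> 1/(s+a)
With a = 16: L{12*e^(-16t)*u(t)} = 12/(s+16), ROC: Re(s) > -16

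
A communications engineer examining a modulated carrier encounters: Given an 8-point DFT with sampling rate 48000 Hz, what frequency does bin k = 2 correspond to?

The frequency of DFT bin k is: f_k = k * f_s / N
f_2 = 2 * 48000 / 8 = 12000 Hz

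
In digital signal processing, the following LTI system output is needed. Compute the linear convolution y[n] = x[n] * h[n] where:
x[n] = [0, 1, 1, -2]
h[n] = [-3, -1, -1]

y[n] = sum_k x[k]*h[n-k]. Output length = len(x) + len(h) - 1 = 4 + 3 - 1 = 6.
y[0] = 0*-3 = 0
y[1] = 1*-3 + 0*-1 = -3
y[2] = 1*-3 + 1*-1 + 0*-1 = -4
y[3] = -2*-3 + 1*-1 + 1*-1 = 4
y[4] = -2*-1 + 1*-1 = 1
y[5] = -2*-1 = 2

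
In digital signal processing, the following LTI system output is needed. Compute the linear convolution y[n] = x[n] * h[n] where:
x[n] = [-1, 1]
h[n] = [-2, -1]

y[n] = sum_k x[k]*h[n-k]. Output length = len(x) + len(h) - 1 = 2 + 2 - 1 = 3.
y[0] = -1*-2 = 2
y[1] = 1*-2 + -1*-1 = -1
y[2] = 1*-1 = -1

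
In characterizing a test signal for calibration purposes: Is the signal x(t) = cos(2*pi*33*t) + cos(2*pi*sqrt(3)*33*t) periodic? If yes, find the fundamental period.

f1 = 33 Hz, f2 = 33*sqrt(3) Hz
Ratio f2/f1 = sqrt(3), which is irrational.
Since the frequency ratio is irrational, no common period exists.
The signal is not periodic.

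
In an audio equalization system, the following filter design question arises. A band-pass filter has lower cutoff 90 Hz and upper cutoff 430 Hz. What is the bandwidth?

Bandwidth = f_high - f_low
= 430 Hz - 90 Hz = 340 Hz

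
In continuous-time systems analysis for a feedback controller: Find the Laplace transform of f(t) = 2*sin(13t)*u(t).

Standard pair: sin(wt)*u(t) <-> w/(s^2+w^2)
With w = 13: L{2*sin(13t)*u(t)} = 26/(s^2+169)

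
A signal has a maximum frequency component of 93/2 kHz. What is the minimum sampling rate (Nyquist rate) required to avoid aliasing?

By the Nyquist-Shannon sampling theorem,
the minimum sampling rate (Nyquist rate) must be at least 2 * f_max.
Nyquist rate = 2 * 93/2 kHz = 93 kHz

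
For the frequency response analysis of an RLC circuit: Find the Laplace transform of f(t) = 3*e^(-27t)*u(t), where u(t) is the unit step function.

Standard Laplace transform pair:
e^(-at)*u(t) <-> 1/(s+a)
With a = 27: L{3*e^(-27t)*u(t)} = 3/(s+27), ROC: Re(s) > -27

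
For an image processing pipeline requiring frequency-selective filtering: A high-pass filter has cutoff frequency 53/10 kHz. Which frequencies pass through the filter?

A high-pass filter passes all frequencies above the cutoff frequency 53/10 kHz and attenuates lower frequencies.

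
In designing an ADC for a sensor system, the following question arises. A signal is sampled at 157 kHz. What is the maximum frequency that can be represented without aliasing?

The maximum frequency that can be represented without aliasing
is the Nyquist frequency: f_max = f_s / 2 = 157 kHz / 2 = 157/2 kHz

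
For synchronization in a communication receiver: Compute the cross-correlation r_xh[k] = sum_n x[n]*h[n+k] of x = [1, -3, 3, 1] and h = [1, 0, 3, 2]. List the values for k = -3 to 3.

Both sequences indexed from 0 and zero outside their support.
Lags with overlap: k = -3 to 3.
  r_xh[-3] = x[3]*h[0] = 1
  r_xh[-2] = x[2]*h[0] + x[3]*h[1] = 3
  r_xh[-1] = x[1]*h[0] + x[2]*h[1] + x[3]*h[2] = 0
  r_xh[0] = x[0]*h[0] + x[1]*h[1] + x[2]*h[2] + x[3]*h[3] = 12
  r_xh[1] = x[0]*h[1] + x[1]*h[2] + x[2]*h[3] = -3
  r_xh[2] = x[0]*h[2] + x[1]*h[3] = -3
  r_xh[3] = x[0]*h[3] = 2
r_xh = [1, 3, 0, 12, -3, -3, 2] (for k = -3, ..., 3)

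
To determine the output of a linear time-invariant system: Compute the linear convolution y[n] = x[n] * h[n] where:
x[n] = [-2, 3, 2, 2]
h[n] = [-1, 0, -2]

y[n] = sum_k x[k]*h[n-k]. Output length = len(x) + len(h) - 1 = 4 + 3 - 1 = 6.
y[0] = -2*-1 = 2
y[1] = 3*-1 + -2*0 = -3
y[2] = 2*-1 + 3*0 + -2*-2 = 2
y[3] = 2*-1 + 2*0 + 3*-2 = -8
y[4] = 2*0 + 2*-2 = -4
y[5] = 2*-2 = -4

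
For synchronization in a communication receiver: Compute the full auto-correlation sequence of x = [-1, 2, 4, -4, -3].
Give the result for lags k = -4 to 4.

r_xx[k] = sum_m x[m]*x[m+k], indexed from 0, for k = -4 to 4:
  r_xx[-4] = x[4]*x[0] = 3
  r_xx[-3] = x[3]*x[0] + x[4]*x[1] = -2
  r_xx[-2] = x[2]*x[0] + x[3]*x[1] + x[4]*x[2] = -24
  r_xx[-1] = x[1]*x[0] + x[2]*x[1] + x[3]*x[2] + x[4]*x[3] = 2
  r_xx[0] = x[0]*x[0] + x[1]*x[1] + x[2]*x[2] + x[3]*x[3] + x[4]*x[4] = 46
  r_xx[1] = x[0]*x[1] + x[1]*x[2] + x[2]*x[3] + x[3]*x[4] = 2
  r_xx[2] = x[0]*x[2] + x[1]*x[3] + x[2]*x[4] = -24
  r_xx[3] = x[0]*x[3] + x[1]*x[4] = -2
  r_xx[4] = x[0]*x[4] = 3
r_xx = [3, -2, -24, 2, 46, 2, -24, -2, 3]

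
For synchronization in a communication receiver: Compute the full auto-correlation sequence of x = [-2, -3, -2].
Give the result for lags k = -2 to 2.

r_xx[k] = sum_m x[m]*x[m+k], indexed from 0, for k = -2 to 2:
  r_xx[-2] = x[2]*x[0] = 4
  r_xx[-1] = x[1]*x[0] + x[2]*x[1] = 12
  r_xx[0] = x[0]*x[0] + x[1]*x[1] + x[2]*x[2] = 17
  r_xx[1] = x[0]*x[1] + x[1]*x[2] = 12
  r_xx[2] = x[0]*x[2] = 4
r_xx = [4, 12, 17, 12, 4]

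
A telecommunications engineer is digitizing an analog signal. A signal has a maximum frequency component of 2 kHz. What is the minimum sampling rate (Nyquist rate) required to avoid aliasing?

By the Nyquist-Shannon sampling theorem,
the minimum sampling rate (Nyquist rate) must be at least 2 * f_max.
Nyquist rate = 2 * 2 kHz = 4 kHz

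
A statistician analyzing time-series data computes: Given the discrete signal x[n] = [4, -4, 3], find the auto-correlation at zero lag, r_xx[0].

The auto-correlation at zero lag r_xx[0] equals the signal energy.
r_xx[0] = sum of x[n]^2 = 4^2 + (-4)^2 + 3^2
= 16 + 16 + 9 = 41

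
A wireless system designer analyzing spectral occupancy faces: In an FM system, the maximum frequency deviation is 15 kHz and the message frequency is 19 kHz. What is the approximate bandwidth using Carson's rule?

Carson's rule: BW = 2*(delta_f + f_m)
= 2*(15 + 19) kHz = 68 kHz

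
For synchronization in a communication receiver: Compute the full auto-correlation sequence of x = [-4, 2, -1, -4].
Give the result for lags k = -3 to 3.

r_xx[k] = sum_m x[m]*x[m+k], indexed from 0, for k = -3 to 3:
  r_xx[-3] = x[3]*x[0] = 16
  r_xx[-2] = x[2]*x[0] + x[3]*x[1] = -4
  r_xx[-1] = x[1]*x[0] + x[2]*x[1] + x[3]*x[2] = -6
  r_xx[0] = x[0]*x[0] + x[1]*x[1] + x[2]*x[2] + x[3]*x[3] = 37
  r_xx[1] = x[0]*x[1] + x[1]*x[2] + x[2]*x[3] = -6
  r_xx[2] = x[0]*x[2] + x[1]*x[3] = -4
  r_xx[3] = x[0]*x[3] = 16
r_xx = [16, -4, -6, 37, -6, -4, 16]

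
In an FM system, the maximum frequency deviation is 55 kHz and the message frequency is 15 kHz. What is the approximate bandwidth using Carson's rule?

Carson's rule: BW = 2*(delta_f + f_m)
= 2*(55 + 15) kHz = 140 kHz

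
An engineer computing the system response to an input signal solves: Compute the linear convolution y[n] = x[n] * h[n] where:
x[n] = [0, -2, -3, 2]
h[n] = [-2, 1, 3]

y[n] = sum_k x[k]*h[n-k]. Output length = len(x) + len(h) - 1 = 4 + 3 - 1 = 6.
y[0] = 0*-2 = 0
y[1] = -2*-2 + 0*1 = 4
y[2] = -3*-2 + -2*1 + 0*3 = 4
y[3] = 2*-2 + -3*1 + -2*3 = -13
y[4] = 2*1 + -3*3 = -7
y[5] = 2*3 = 6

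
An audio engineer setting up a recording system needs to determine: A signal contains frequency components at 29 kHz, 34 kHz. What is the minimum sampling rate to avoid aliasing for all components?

The highest frequency component is f_max = 34 kHz.
Nyquist rate = 2 * f_max = 2 * 34 kHz = 68 kHz.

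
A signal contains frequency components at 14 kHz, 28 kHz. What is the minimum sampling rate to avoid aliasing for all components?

The highest frequency component is f_max = 28 kHz.
Nyquist rate = 2 * f_max = 2 * 28 kHz = 56 kHz.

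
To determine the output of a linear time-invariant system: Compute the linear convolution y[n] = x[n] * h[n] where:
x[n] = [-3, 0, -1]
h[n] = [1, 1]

y[n] = sum_k x[k]*h[n-k]. Output length = len(x) + len(h) - 1 = 3 + 2 - 1 = 4.
y[0] = -3*1 = -3
y[1] = 0*1 + -3*1 = -3
y[2] = -1*1 + 0*1 = -1
y[3] = -1*1 = -1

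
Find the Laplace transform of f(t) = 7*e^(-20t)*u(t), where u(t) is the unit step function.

Standard Laplace transform pair:
e^(-at)*u(t) <-> 1/(s+a)
With a = 20: L{7*e^(-20t)*u(t)} = 7/(s+20), ROC: Re(s) > -20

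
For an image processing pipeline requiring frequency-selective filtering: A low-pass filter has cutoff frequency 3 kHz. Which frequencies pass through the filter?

A low-pass filter passes all frequencies below the cutoff frequency 3 kHz and attenuates higher frequencies.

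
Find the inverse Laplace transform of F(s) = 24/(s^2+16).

Standard pair: w/(s^2+w^2) <-> sin(wt)*u(t)
Recognize w^2 = 16, so w = 4; numerator 24 = 6*4.
f(t) = 6*sin(4t)*u(t)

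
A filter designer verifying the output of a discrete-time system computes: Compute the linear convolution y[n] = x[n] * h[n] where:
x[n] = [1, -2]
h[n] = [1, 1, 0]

y[n] = sum_k x[k]*h[n-k]. Output length = len(x) + len(h) - 1 = 2 + 3 - 1 = 4.
y[0] = 1*1 = 1
y[1] = -2*1 + 1*1 = -1
y[2] = -2*1 + 1*0 = -2
y[3] = -2*0 = 0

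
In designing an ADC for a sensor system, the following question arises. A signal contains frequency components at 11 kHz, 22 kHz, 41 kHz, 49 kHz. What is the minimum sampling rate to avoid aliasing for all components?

The highest frequency component is f_max = 49 kHz.
Nyquist rate = 2 * f_max = 2 * 49 kHz = 98 kHz.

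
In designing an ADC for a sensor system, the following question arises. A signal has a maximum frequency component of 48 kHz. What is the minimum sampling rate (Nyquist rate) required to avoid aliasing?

By the Nyquist-Shannon sampling theorem,
the minimum sampling rate (Nyquist rate) must be at least 2 * f_max.
Nyquist rate = 2 * 48 kHz = 96 kHz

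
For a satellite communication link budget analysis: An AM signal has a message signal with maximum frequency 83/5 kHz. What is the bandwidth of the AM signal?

In AM (double-sideband), the bandwidth is twice the message frequency.
BW = 2 * f_m = 2 * 83/5 kHz = 166/5 kHz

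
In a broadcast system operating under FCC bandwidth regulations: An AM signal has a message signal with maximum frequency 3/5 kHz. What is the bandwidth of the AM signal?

In AM (double-sideband), the bandwidth is twice the message frequency.
BW = 2 * f_m = 2 * 3/5 kHz = 6/5 kHz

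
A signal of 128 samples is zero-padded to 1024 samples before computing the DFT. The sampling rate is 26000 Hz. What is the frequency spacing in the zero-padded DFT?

Original DFT: N = 128, resolution = f_s/N = 26000/128 = 1625/8 Hz
Zero-padded DFT: N = 1024, resolution = f_s/N = 26000/1024 = 1625/64 Hz
Zero-padding interpolates the spectrum (finer frequency grid)
but does NOT improve the true spectral resolution (ability to resolve close frequencies).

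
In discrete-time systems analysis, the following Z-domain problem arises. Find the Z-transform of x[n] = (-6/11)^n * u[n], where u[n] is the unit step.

The Z-transform of a^n * u[n] is z/(z-a) for |z| > |a|.
Here a = -6/11, so X(z) = z/(z - (-6/11)) = 11z/(11z + 6)
ROC: |z| > 6/11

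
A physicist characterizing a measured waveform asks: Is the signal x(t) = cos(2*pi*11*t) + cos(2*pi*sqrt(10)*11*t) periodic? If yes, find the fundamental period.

f1 = 11 Hz, f2 = 11*sqrt(10) Hz
Ratio f2/f1 = sqrt(10), which is irrational.
Since the frequency ratio is irrational, no common period exists.
The signal is not periodic.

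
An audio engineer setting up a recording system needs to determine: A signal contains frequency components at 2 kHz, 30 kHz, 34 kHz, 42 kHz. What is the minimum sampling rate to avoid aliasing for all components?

The highest frequency component is f_max = 42 kHz.
Nyquist rate = 2 * f_max = 2 * 42 kHz = 84 kHz.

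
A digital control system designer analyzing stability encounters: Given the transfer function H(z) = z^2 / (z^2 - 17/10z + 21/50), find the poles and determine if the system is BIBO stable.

Poles are roots of the denominator: z^2 - 17/10z + 21/50 = 0.
Quadratic formula: z = [-(-17/10) +/- sqrt((-17/10)^2 - 4*(21/50))] / 2
Discriminant = 289/100 - 42/25 = 121/100; sqrt = 11/10.
z = (17/10 +/- 11/10) / 2 => z = 7/5 or z = 3/10.
|p1| = 7/5, |p2| = 3/10.
For BIBO stability, all poles must lie inside the unit circle (|p| < 1).
System is UNSTABLE since at least one |p| >= 1.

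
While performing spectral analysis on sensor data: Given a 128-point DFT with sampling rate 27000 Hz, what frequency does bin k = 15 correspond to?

The frequency of DFT bin k is: f_k = k * f_s / N
f_15 = 15 * 27000 / 128 = 50625/16 Hz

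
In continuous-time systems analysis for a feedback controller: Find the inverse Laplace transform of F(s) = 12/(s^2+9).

Standard pair: w/(s^2+w^2) <-> sin(wt)*u(t)
Recognize w^2 = 9, so w = 3; numerator 12 = 4*3.
f(t) = 4*sin(3t)*u(t)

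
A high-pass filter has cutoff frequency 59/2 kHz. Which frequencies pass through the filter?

A high-pass filter passes all frequencies above the cutoff frequency 59/2 kHz and attenuates lower frequencies.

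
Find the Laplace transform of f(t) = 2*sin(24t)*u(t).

Standard pair: sin(wt)*u(t) <-> w/(s^2+w^2)
With w = 24: L{2*sin(24t)*u(t)} = 48/(s^2+576)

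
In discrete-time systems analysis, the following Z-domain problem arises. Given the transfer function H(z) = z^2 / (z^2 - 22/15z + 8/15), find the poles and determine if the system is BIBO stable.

Poles are roots of the denominator: z^2 - 22/15z + 8/15 = 0.
Quadratic formula: z = [-(-22/15) +/- sqrt((-22/15)^2 - 4*(8/15))] / 2
Discriminant = 484/225 - 32/15 = 4/225; sqrt = 2/15.
z = (22/15 +/- 2/15) / 2 => z = 4/5 or z = 2/3.
|p1| = 2/3, |p2| = 4/5.
For BIBO stability, all poles must lie inside the unit circle (|p| < 1).
System is STABLE since both |p| < 1.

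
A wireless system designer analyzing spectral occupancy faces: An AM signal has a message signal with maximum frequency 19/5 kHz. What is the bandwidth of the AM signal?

In AM (double-sideband), the bandwidth is twice the message frequency.
BW = 2 * f_m = 2 * 19/5 kHz = 38/5 kHz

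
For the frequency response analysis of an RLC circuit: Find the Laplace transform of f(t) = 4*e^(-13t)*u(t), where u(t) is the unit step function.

Standard Laplace transform pair:
e^(-at)*u(t) <-> 1/(s+a)
With a = 13: L{4*e^(-13t)*u(t)} = 4/(s+13), ROC: Re(s) > -13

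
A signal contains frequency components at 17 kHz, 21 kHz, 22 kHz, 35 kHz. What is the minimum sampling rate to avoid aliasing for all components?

The highest frequency component is f_max = 35 kHz.
Nyquist rate = 2 * f_max = 2 * 35 kHz = 70 kHz.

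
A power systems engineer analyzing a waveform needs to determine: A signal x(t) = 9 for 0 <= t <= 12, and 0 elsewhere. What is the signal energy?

Energy = integral of |x(t)|^2 dt over the signal duration
= 9^2 * 12 = 81 * 12 = 972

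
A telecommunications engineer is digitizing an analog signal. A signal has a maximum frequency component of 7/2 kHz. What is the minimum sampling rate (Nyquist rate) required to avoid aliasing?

By the Nyquist-Shannon sampling theorem,
the minimum sampling rate (Nyquist rate) must be at least 2 * f_max.
Nyquist rate = 2 * 7/2 kHz = 7 kHz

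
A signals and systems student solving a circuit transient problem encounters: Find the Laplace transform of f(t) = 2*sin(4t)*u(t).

Standard pair: sin(wt)*u(t) <-> w/(s^2+w^2)
With w = 4: L{2*sin(4t)*u(t)} = 8/(s^2+16)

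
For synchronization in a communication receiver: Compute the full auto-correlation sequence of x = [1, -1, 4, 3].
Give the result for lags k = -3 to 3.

r_xx[k] = sum_m x[m]*x[m+k], indexed from 0, for k = -3 to 3:
  r_xx[-3] = x[3]*x[0] = 3
  r_xx[-2] = x[2]*x[0] + x[3]*x[1] = 1
  r_xx[-1] = x[1]*x[0] + x[2]*x[1] + x[3]*x[2] = 7
  r_xx[0] = x[0]*x[0] + x[1]*x[1] + x[2]*x[2] + x[3]*x[3] = 27
  r_xx[1] = x[0]*x[1] + x[1]*x[2] + x[2]*x[3] = 7
  r_xx[2] = x[0]*x[2] + x[1]*x[3] = 1
  r_xx[3] = x[0]*x[3] = 3
r_xx = [3, 1, 7, 27, 7, 1, 3]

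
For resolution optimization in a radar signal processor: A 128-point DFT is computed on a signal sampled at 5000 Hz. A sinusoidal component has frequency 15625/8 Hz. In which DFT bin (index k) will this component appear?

DFT frequency resolution = f_s/N = 5000/128 = 625/16 Hz
Bin index k = f_signal / resolution = 15625/8 / 625/16 = 50
The signal frequency 15625/8 Hz falls in DFT bin k = 50.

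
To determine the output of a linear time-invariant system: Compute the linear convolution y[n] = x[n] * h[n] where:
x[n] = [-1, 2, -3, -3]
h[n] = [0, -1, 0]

y[n] = sum_k x[k]*h[n-k]. Output length = len(x) + len(h) - 1 = 4 + 3 - 1 = 6.
y[0] = -1*0 = 0
y[1] = 2*0 + -1*-1 = 1
y[2] = -3*0 + 2*-1 + -1*0 = -2
y[3] = -3*0 + -3*-1 + 2*0 = 3
y[4] = -3*-1 + -3*0 = 3
y[5] = -3*0 = 0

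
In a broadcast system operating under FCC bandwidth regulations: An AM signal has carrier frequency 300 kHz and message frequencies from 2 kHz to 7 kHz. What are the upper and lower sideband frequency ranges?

Upper sideband (USB) = fc + [fm_low, fm_high] = 300 + [2, 7] = [302, 307] kHz
Lower sideband (LSB) = fc - [fm_high, fm_low] = 300 - [7, 2] = [293, 298] kHz
Total occupied spectrum: 293 kHz to 307 kHz (plus carrier at 300 kHz)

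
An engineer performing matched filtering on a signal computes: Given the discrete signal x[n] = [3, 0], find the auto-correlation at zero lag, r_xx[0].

The auto-correlation at zero lag r_xx[0] equals the signal energy.
r_xx[0] = sum of x[n]^2 = 3^2 + 0^2
= 9 + 0 = 9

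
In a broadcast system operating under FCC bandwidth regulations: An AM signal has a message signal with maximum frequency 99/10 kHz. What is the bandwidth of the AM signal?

In AM (double-sideband), the bandwidth is twice the message frequency.
BW = 2 * f_m = 2 * 99/10 kHz = 99/5 kHz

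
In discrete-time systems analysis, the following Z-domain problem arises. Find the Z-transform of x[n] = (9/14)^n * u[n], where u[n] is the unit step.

The Z-transform of a^n * u[n] is z/(z-a) for |z| > |a|.
Here a = 9/14, so X(z) = z/(z - (9/14)) = 14z/(14z - 9)
ROC: |z| > 9/14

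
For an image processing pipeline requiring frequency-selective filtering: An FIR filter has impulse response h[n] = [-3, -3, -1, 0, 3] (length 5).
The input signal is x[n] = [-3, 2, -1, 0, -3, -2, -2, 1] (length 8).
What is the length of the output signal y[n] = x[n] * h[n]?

For linear convolution, the output length is:
len(y) = len(x) + len(h) - 1 = 8 + 5 - 1 = 12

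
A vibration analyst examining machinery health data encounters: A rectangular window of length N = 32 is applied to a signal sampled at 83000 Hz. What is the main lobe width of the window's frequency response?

For a rectangular window of length N,
the main lobe width in frequency is 2*f_s/N.
= 2*83000/32 = 10375/2 Hz
This determines the minimum frequency separation for resolving two sinusoids.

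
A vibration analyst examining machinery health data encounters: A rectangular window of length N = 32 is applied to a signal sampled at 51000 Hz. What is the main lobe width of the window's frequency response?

For a rectangular window of length N,
the main lobe width in frequency is 2*f_s/N.
= 2*51000/32 = 6375/2 Hz
This determines the minimum frequency separation for resolving two sinusoids.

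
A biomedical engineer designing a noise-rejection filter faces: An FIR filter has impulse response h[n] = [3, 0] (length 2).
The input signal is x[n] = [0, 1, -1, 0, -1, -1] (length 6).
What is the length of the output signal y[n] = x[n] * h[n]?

For linear convolution, the output length is:
len(y) = len(x) + len(h) - 1 = 6 + 2 - 1 = 7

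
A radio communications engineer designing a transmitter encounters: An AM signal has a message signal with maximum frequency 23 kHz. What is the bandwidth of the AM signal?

In AM (double-sideband), the bandwidth is twice the message frequency.
BW = 2 * f_m = 2 * 23 kHz = 46 kHz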